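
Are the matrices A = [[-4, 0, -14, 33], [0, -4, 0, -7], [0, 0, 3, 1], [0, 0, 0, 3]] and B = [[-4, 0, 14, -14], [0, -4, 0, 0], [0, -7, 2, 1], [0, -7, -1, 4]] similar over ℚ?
Two matrices over a field are similar if and only if they have the same invariant factors.

Both A and B have characteristic polynomial (x - 3)^2(x + 4)^2 and minimal polynomial (x - 3)^2(x + 4). Computing further, both have invariant factors x + 4, (x - 3)^2(x + 4). Hence A and B are similar.

Yes.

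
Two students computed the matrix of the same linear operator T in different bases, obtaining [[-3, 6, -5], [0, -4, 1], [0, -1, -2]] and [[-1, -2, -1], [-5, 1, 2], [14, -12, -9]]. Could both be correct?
Yes.

Two matrices over a field are similar if and only if they have the same invariant factors.

Both A and B have characteristic polynomial (x + 3)^3 and minimal polynomial (x + 3)^3. Computing further, both have invariant factors (x + 3)^3. Hence A and B are similar.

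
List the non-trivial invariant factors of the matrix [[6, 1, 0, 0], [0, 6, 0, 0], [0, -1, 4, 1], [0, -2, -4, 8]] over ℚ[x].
The Jordan structure of A has elementary divisors (x - 6)^2, (x - 6)^2. Arranging the block sizes at each eigenvalue in decreasing order and taking row products gives the invariant factors.

Invariant factors (smallest first, each dividing the next): (x - 6)^2, (x - 6)^2.

Check: the last factor (x - 6)^2 is the minimal polynomial, and the product (x - 6)^4 is the characteristic polynomial.

(x - 6)^2, (x - 6)^2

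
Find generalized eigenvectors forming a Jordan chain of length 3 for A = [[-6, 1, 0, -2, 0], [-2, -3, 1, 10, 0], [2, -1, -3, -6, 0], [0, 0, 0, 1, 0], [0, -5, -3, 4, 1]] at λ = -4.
We seek v_1 ∈ ker((A + 4I)^3) \ ker((A + 4I)^2), then set v_{i+1} = (A + 4I) v_i.

One such chain is v_1 = [[0, 0, 1, 0, 1]]^T, v_2 = [[0, 1, 1, 0, 2]]^T, v_3 = [[1, 2, 0, 0, 2]]^T. Check: (A + 4I) v_3 = [[0, 0, 0, 0, 0]]^T = 0.

v_1 = [[0, 0, 1, 0, 1]]^T, v_2 = [[0, 1, 1, 0, 2]]^T, v_3 = [[1, 2, 0, 0, 2]]^T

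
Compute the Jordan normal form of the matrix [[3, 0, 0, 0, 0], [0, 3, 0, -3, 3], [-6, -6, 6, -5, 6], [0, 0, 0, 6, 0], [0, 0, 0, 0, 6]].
The characteristic polynomial is det(xI - A) = (x - 6)^3(x - 3)^2, so the eigenvalues are 3 (algebraic multiplicity 2), 6 (algebraic multiplicity 3).

For λ = 3: rank(A - 3I) = 3. The eigenspace has dimension 5 - 3 = 2, so there are 2 Jordan blocks; the rank sequence gives block sizes [1, 1].

For λ = 6: rank(A - 6I) = 3, rank((A - 6I)^2) = 2. The eigenspace has dimension 5 - 3 = 2, so there are 2 Jordan blocks; the rank sequence gives block sizes [2, 1].

Assembling the blocks gives the Jordan form J above.

J = [[3, 0, 0, 0, 0], [0, 3, 0, 0, 0], [0, 0, 6, 1, 0], [0, 0, 0, 6, 0], [0, 0, 0, 0, 6]]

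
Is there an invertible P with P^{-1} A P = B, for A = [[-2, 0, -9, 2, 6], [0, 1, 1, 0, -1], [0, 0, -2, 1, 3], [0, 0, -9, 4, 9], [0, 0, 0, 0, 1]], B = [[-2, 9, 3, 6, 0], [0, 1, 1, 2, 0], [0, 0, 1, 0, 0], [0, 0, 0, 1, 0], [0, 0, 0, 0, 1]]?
No.

Both have characteristic polynomial (x - 1)^4(x + 2), but the minimal polynomial of A is (x - 1)^3(x + 2) while the minimal polynomial of B is (x - 1)^2(x + 2). The minimal polynomial is a similarity invariant, so A and B are not similar.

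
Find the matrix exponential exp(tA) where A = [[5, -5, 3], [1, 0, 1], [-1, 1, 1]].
e^{tA} = [[(t^2 + 6*t + 2)*e^{2*t}/2, t*(-t - 5)*e^{2*t}, t*(t + 6)*e^{2*t}/2], [t*e^{2*t}, (1 - 2*t)*e^{2*t}, t*e^{2*t}], [t*(-t - 2)*e^{2*t}/2, t*(t + 1)*e^{2*t}, (-t^2/2 - t + 1)*e^{2*t}]]

A has Jordan form J = [[2, 1, 0], [0, 2, 1], [0, 0, 2]] with A = PJP^{-1}, so e^{tA} = P e^{tJ} P^{-1}.

For a Jordan block J_k(λ), e^{tJ_k(λ)} = e^{λt} · (I + tN + t^2 N^2/2! + ... + t^{k-1} N^{k-1}/(k-1)!) where N is the nilpotent superdiagonal part.

Assembling the blocks and conjugating back gives the entries of e^{tA} as shown above.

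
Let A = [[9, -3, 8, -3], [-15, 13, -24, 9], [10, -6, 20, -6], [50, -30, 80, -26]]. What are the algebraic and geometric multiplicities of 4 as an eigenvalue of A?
The characteristic polynomial is (x - 4)^4, so the factor x - 4 appears with exponent 4: the algebraic multiplicity is 4.

rank(A - 4I) = 1, so the eigenspace has dimension 4 - 1 = 3: the geometric multiplicity is 3.

Since 3 < 4, A is not diagonalizable.

algebraic multiplicity 4, geometric multiplicity 3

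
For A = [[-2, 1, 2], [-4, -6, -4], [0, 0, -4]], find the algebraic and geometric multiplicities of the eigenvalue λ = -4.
The characteristic polynomial is (x + 4)^3, so the factor x + 4 appears with exponent 3: the algebraic multiplicity is 3.

rank(A + 4I) = 1, so the eigenspace has dimension 3 - 1 = 2: the geometric multiplicity is 2.

Since 2 < 3, A is not diagonalizable.

algebraic multiplicity 3, geometric multiplicity 2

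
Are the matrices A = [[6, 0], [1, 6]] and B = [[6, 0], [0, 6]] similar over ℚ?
Both have characteristic polynomial (x - 6)^2, but the minimal polynomial of A is (x - 6)^2 while the minimal polynomial of B is x - 6. The minimal polynomial is a similarity invariant, so A and B are not similar.

No.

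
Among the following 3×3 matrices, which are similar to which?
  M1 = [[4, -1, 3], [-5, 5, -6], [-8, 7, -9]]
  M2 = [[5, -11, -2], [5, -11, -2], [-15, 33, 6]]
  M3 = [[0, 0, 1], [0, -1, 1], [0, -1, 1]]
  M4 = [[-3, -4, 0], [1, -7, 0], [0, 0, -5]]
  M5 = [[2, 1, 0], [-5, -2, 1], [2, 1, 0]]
Characteristic polynomials: χ_{M1} = x^3, χ_{M2} = x^3, χ_{M3} = x^3, χ_{M4} = (x + 5)^3, χ_{M5} = x^3.

{M1, M3, M5}: invariant factors x^3.

{M2}: invariant factors x, x^2.

{M4}: invariant factors x + 5, (x + 5)^2.

Matrices are similar if and only if their invariant-factor lists agree; the partition into similarity classes is {M1, M3, M5}, {M2}, {M4}.

3 classes: {M1, M3, M5}, {M2}, {M4}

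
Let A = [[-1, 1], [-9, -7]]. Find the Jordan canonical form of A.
The characteristic polynomial is det(xI - A) = (x + 4)^2, so the eigenvalues are -4 (algebraic multiplicity 2).

For λ = -4: rank(A + 4I) = 1, rank((A + 4I)^2) = 0. The eigenspace has dimension 2 - 1 = 1, so there is 1 Jordan block; the rank sequence gives block sizes [2].

Assembling the blocks gives the Jordan form J above.

J = [[-4, 1], [0, -4]]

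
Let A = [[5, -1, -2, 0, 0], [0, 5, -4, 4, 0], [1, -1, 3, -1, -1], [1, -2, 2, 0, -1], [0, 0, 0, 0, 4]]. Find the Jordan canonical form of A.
J = [[3, 1, 0, 0, 0], [0, 3, 0, 0, 0], [0, 0, 3, 0, 0], [0, 0, 0, 4, 1], [0, 0, 0, 0, 4]]

The characteristic polynomial is det(xI - A) = (x - 4)^2(x - 3)^3, so the eigenvalues are 3 (algebraic multiplicity 3), 4 (algebraic multiplicity 2).

For λ = 3: rank(A - 3I) = 3, rank((A - 3I)^2) = 2. The eigenspace has dimension 5 - 3 = 2, so there are 2 Jordan blocks; the rank sequence gives block sizes [2, 1].

For λ = 4: rank(A - 4I) = 4, rank((A - 4I)^2) = 3. The eigenspace has dimension 5 - 4 = 1, so there is 1 Jordan block; the rank sequence gives block sizes [2].

Assembling the blocks gives the Jordan form J above.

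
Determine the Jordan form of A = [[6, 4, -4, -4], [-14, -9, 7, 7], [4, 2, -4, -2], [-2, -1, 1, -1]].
J = [[-2, 1, 0, 0], [0, -2, 0, 0], [0, 0, -2, 0], [0, 0, 0, -2]]

The characteristic polynomial is det(xI - A) = (x + 2)^4, so the eigenvalues are -2 (algebraic multiplicity 4).

For λ = -2: rank(A + 2I) = 1, rank((A + 2I)^2) = 0. The eigenspace has dimension 4 - 1 = 3, so there are 3 Jordan blocks; the rank sequence gives block sizes [2, 1, 1].

Assembling the blocks gives the Jordan form J above.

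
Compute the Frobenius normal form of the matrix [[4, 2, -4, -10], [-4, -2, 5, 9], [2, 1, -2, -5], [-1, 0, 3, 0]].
R = [[0, 0, 0, 0], [1, 0, 0, -1], [0, 1, 0, -4], [0, 0, 1, 0]]

The invariant factors of A (the non-unit diagonal entries of the Smith normal form of xI - A over ℚ[x]) are x(x^3 + 4x + 1), each dividing the next. The characteristic polynomial is their product, x(x^3 + 4x + 1).

The rational canonical form is the block-diagonal matrix of companion matrices C(f_i):
R = [[0, 0, 0, 0], [1, 0, 0, -1], [0, 1, 0, -4], [0, 0, 1, 0]].

Note the characteristic polynomial does not split into linear factors over ℚ, so A has no Jordan form over ℚ; the rational canonical form exists over any field.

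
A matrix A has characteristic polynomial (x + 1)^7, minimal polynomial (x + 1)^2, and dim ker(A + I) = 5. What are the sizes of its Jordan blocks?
Jordan blocks: (-1, 2), (-1, 2), (-1, 1), (-1, 1), (-1, 1)

λ = -1: algebraic multiplicity 7 (exponent in χ_A), largest block size 2 (exponent in m_A), 5 blocks (geometric multiplicity). These force block sizes [2, 2, 1, 1, 1].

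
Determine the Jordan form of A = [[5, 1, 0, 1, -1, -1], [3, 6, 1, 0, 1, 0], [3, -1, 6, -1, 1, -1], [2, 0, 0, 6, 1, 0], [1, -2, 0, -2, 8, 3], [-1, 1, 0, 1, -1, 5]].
The characteristic polynomial is det(xI - A) = (x - 6)^6, so the eigenvalues are 6 (algebraic multiplicity 6).

For λ = 6: rank(A - 6I) = 4, rank((A - 6I)^2) = 2, rank((A - 6I)^3) = 0. The eigenspace has dimension 6 - 4 = 2, so there are 2 Jordan blocks; the rank sequence gives block sizes [3, 3].

Assembling the blocks gives the Jordan form J above.

J = [[6, 1, 0, 0, 0, 0], [0, 6, 1, 0, 0, 0], [0, 0, 6, 0, 0, 0], [0, 0, 0, 6, 1, 0], [0, 0, 0, 0, 6, 1], [0, 0, 0, 0, 0, 6]]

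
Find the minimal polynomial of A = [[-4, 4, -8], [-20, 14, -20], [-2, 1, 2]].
m_A(x) = (x - 4)^2

The characteristic polynomial factors as (x - 4)^3. The minimal polynomial is ∏(x - λ)^{k_λ} where k_λ is the size of the largest Jordan block at λ.

For λ = 4: rank(A - 4I) = 1, and the largest Jordan block has size 2 (the smallest k with rank((A - 4I)^k) = rank((A - 4I)^(k+1))).

So m_A(x) = (x - 4)^2.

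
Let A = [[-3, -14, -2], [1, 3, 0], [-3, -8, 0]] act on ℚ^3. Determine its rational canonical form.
R = [[0, 0, -2], [1, 0, 1], [0, 1, 0]]

The invariant factors of A (the non-unit diagonal entries of the Smith normal form of xI - A over ℚ[x]) are x^3 - x + 2, each dividing the next. The characteristic polynomial is their product, x^3 - x + 2.

The rational canonical form is the block-diagonal matrix of companion matrices C(f_i):
R = [[0, 0, -2], [1, 0, 1], [0, 1, 0]].

Note the characteristic polynomial does not split into linear factors over ℚ, so A has no Jordan form over ℚ; the rational canonical form exists over any field.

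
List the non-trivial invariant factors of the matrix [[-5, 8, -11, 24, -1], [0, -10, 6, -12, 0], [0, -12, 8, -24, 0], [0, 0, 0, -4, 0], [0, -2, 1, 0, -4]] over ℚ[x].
The Jordan structure of A has elementary divisors (x + 5), (x + 4)^2, (x + 4), (x - 2). Arranging the block sizes at each eigenvalue in decreasing order and taking row products gives the invariant factors.

Invariant factors (smallest first, each dividing the next): x + 4, (x - 2)(x + 4)^2(x + 5).

Check: the last factor (x - 2)(x + 4)^2(x + 5) is the minimal polynomial, and the product (x - 2)(x + 4)^3(x + 5) is the characteristic polynomial.

x + 4, (x - 2)(x + 4)^2(x + 5)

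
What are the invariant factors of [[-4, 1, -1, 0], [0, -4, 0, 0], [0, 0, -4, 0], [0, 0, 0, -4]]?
x + 4, x + 4, (x + 4)^2

The Jordan structure of A has elementary divisors (x + 4)^2, (x + 4), (x + 4). Arranging the block sizes at each eigenvalue in decreasing order and taking row products gives the invariant factors.

Invariant factors (smallest first, each dividing the next): x + 4, x + 4, (x + 4)^2.

Check: the last factor (x + 4)^2 is the minimal polynomial, and the product (x + 4)^4 is the characteristic polynomial.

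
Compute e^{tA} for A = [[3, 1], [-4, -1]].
A has Jordan form J = [[1, 1], [0, 1]] with A = PJP^{-1}, so e^{tA} = P e^{tJ} P^{-1}.

For a Jordan block J_k(λ), e^{tJ_k(λ)} = e^{λt} · (I + tN + t^2 N^2/2! + ... + t^{k-1} N^{k-1}/(k-1)!) where N is the nilpotent superdiagonal part.

Assembling the blocks and conjugating back gives the entries of e^{tA} as shown above.

e^{tA} = [[(2*t + 1)*e^{t}, t*e^{t}], [-4*t*e^{t}, (1 - 2*t)*e^{t}]]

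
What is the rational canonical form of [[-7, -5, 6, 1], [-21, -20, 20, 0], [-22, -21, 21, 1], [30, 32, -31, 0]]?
R = [[0, 0, 0, -36], [1, 0, 0, -36], [0, 1, 0, -21], [0, 0, 1, -6]]

The invariant factors of A (the non-unit diagonal entries of the Smith normal form of xI - A over ℚ[x]) are (x^2 + 3x + 6)^2, each dividing the next. The characteristic polynomial is their product, (x^2 + 3x + 6)^2.

The rational canonical form is the block-diagonal matrix of companion matrices C(f_i):
R = [[0, 0, 0, -36], [1, 0, 0, -36], [0, 1, 0, -21], [0, 0, 1, -6]].

Note the characteristic polynomial does not split into linear factors over ℚ, so A has no Jordan form over ℚ; the rational canonical form exists over any field.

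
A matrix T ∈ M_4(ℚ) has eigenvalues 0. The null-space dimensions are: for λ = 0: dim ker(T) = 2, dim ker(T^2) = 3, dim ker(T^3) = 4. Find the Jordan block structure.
Jordan blocks: (0, 3), (0, 1)

λ = 0: successive nullity increments [2, 1, 1] count blocks of size ≥ k; block sizes are [3, 1].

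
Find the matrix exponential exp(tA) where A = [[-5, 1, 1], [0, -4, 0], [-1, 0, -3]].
A has Jordan form J = [[-4, 1, 0], [0, -4, 1], [0, 0, -4]] with A = PJP^{-1}, so e^{tA} = P e^{tJ} P^{-1}.

For a Jordan block J_k(λ), e^{tJ_k(λ)} = e^{λt} · (I + tN + t^2 N^2/2! + ... + t^{k-1} N^{k-1}/(k-1)!) where N is the nilpotent superdiagonal part.

Assembling the blocks and conjugating back gives the entries of e^{tA} as shown above.

e^{tA} = [[(1 - t)*e^{-4*t}, t*(2 - t)*e^{-4*t}/2, t*e^{-4*t}], [0, e^{-4*t}, 0], [-t*e^{-4*t}, -t^2*e^{-4*t}/2, (t + 1)*e^{-4*t}]]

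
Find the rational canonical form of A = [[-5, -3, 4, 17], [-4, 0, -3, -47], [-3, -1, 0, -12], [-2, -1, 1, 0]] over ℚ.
The invariant factors of A (the non-unit diagonal entries of the Smith normal form of xI - A over ℚ[x]) are (x + 5)(x^3 - 4x - 1), each dividing the next. The characteristic polynomial is their product, (x + 5)(x^3 - 4x - 1).

The rational canonical form is the block-diagonal matrix of companion matrices C(f_i):
R = [[0, 0, 0, 5], [1, 0, 0, 21], [0, 1, 0, 4], [0, 0, 1, -5]].

Note the characteristic polynomial does not split into linear factors over ℚ, so A has no Jordan form over ℚ; the rational canonical form exists over any field.

R = [[0, 0, 0, 5], [1, 0, 0, 21], [0, 1, 0, 4], [0, 0, 1, -5]]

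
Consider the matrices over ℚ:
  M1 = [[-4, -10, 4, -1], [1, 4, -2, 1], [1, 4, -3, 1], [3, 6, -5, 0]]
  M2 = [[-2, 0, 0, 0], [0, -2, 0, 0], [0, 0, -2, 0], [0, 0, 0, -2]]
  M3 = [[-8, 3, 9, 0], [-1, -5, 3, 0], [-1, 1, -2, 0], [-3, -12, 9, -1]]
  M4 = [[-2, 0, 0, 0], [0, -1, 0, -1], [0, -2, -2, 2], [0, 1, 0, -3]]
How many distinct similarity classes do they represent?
4 classes: {M1}, {M2}, {M3}, {M4}

Characteristic polynomials: χ_{M1} = x^3(x + 3), χ_{M2} = (x + 2)^4, χ_{M3} = (x + 1)(x + 5)^3, χ_{M4} = (x + 2)^4.

{M1}: invariant factors x^3(x + 3).

{M2}: invariant factors x + 2, x + 2, x + 2, x + 2.

{M3}: invariant factors (x + 1)(x + 5)^3.

{M4}: invariant factors x + 2, x + 2, (x + 2)^2.

Matrices are similar if and only if their invariant-factor lists agree; the partition into similarity classes is {M1}, {M2}, {M3}, {M4}.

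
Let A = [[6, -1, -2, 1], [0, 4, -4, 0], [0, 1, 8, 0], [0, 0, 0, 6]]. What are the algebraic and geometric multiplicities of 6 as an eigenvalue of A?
The characteristic polynomial is (x - 6)^4, so the factor x - 6 appears with exponent 4: the algebraic multiplicity is 4.

rank(A - 6I) = 2, so the eigenspace has dimension 4 - 2 = 2: the geometric multiplicity is 2.

Since 2 < 4, A is not diagonalizable.

algebraic multiplicity 4, geometric multiplicity 2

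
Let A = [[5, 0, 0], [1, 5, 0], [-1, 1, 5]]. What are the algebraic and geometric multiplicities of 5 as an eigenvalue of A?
The characteristic polynomial is (x - 5)^3, so the factor x - 5 appears with exponent 3: the algebraic multiplicity is 3.

rank(A - 5I) = 2, so the eigenspace has dimension 3 - 2 = 1: the geometric multiplicity is 1.

Since 1 < 3, A is not diagonalizable.

algebraic multiplicity 3, geometric multiplicity 1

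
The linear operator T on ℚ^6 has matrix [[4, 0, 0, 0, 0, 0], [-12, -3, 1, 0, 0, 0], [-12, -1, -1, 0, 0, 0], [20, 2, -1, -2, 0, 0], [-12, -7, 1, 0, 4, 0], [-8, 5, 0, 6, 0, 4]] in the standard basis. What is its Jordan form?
The characteristic polynomial is det(xI - A) = (x - 4)^3(x + 2)^3, so the eigenvalues are -2 (algebraic multiplicity 3), 4 (algebraic multiplicity 3).

For λ = -2: rank(A + 2I) = 5, rank((A + 2I)^2) = 4, rank((A + 2I)^3) = 3. The eigenspace has dimension 6 - 5 = 1, so there is 1 Jordan block; the rank sequence gives block sizes [3].

For λ = 4: rank(A - 4I) = 3. The eigenspace has dimension 6 - 3 = 3, so there are 3 Jordan blocks; the rank sequence gives block sizes [1, 1, 1].

Assembling the blocks gives the Jordan form J above.

J = [[-2, 1, 0, 0, 0, 0], [0, -2, 1, 0, 0, 0], [0, 0, -2, 0, 0, 0], [0, 0, 0, 4, 0, 0], [0, 0, 0, 0, 4, 0], [0, 0, 0, 0, 0, 4]]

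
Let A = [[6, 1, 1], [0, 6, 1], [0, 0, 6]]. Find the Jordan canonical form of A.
J = [[6, 1, 0], [0, 6, 1], [0, 0, 6]]

The characteristic polynomial is det(xI - A) = (x - 6)^3, so the eigenvalues are 6 (algebraic multiplicity 3).

For λ = 6: rank(A - 6I) = 2, rank((A - 6I)^2) = 1, rank((A - 6I)^3) = 0. The eigenspace has dimension 3 - 2 = 1, so there is 1 Jordan block; the rank sequence gives block sizes [3].

Assembling the blocks gives the Jordan form J above.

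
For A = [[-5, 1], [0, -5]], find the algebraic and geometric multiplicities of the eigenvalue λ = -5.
algebraic multiplicity 2, geometric multiplicity 1

The characteristic polynomial is (x + 5)^2, so the factor x + 5 appears with exponent 2: the algebraic multiplicity is 2.

rank(A + 5I) = 1, so the eigenspace has dimension 2 - 1 = 1: the geometric multiplicity is 1.

Since 1 < 2, A is not diagonalizable.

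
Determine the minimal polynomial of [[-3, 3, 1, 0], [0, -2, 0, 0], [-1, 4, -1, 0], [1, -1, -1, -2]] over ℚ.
m_A(x) = (x + 2)^3

The characteristic polynomial factors as (x + 2)^4. The minimal polynomial is ∏(x - λ)^{k_λ} where k_λ is the size of the largest Jordan block at λ.

For λ = -2: rank(A + 2I) = 2, and the largest Jordan block has size 3 (the smallest k with rank((A + 2I)^k) = rank((A + 2I)^(k+1))).

So m_A(x) = (x + 2)^3.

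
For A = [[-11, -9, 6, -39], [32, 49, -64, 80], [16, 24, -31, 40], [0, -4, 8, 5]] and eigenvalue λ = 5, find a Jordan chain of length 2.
v_1 = [[-3, 2, 1, 1]]^T, v_2 = [[-3, 8, 4, 0]]^T

We seek v_1 ∈ ker((A - 5I)^2) \ ker(A - 5I), then set v_{i+1} = (A - 5I) v_i.

One such chain is v_1 = [[-3, 2, 1, 1]]^T, v_2 = [[-3, 8, 4, 0]]^T. Check: (A - 5I) v_2 = [[0, 0, 0, 0]]^T = 0.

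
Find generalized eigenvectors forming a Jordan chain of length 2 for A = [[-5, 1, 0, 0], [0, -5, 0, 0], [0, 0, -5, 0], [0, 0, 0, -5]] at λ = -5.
We seek v_1 ∈ ker((A + 5I)^2) \ ker(A + 5I), then set v_{i+1} = (A + 5I) v_i.

One such chain is v_1 = [[0, 1, -1, 1]]^T, v_2 = [[1, 0, 0, 0]]^T. Check: (A + 5I) v_2 = [[0, 0, 0, 0]]^T = 0.

v_1 = [[0, 1, -1, 1]]^T, v_2 = [[1, 0, 0, 0]]^T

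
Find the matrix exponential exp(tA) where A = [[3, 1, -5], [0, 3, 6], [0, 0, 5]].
e^{tA} = [[e^{3*t}, t*e^{3*t}, (-3*t - e^{2*t} + 1)*e^{3*t}], [0, e^{3*t}, 3*(e^{2*t} - 1)*e^{3*t}], [0, 0, e^{5*t}]]

A has Jordan form J = [[3, 1, 0], [0, 3, 0], [0, 0, 5]] with A = PJP^{-1}, so e^{tA} = P e^{tJ} P^{-1}.

For a Jordan block J_k(λ), e^{tJ_k(λ)} = e^{λt} · (I + tN + t^2 N^2/2! + ... + t^{k-1} N^{k-1}/(k-1)!) where N is the nilpotent superdiagonal part.

Assembling the blocks and conjugating back gives the entries of e^{tA} as shown above.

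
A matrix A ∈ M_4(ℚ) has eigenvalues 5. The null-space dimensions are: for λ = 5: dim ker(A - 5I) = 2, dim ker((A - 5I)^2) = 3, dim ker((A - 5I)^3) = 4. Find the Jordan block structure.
Jordan blocks: (5, 3), (5, 1)

λ = 5: successive nullity increments [2, 1, 1] count blocks of size ≥ k; block sizes are [3, 1].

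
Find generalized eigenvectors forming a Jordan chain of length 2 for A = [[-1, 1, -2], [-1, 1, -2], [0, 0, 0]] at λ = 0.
We seek v_1 ∈ ker(A^2) \ ker(A), then set v_{i+1} = A v_i.

One such chain is v_1 = [[-1, 0, 0]]^T, v_2 = [[1, 1, 0]]^T. Check: A v_2 = [[0, 0, 0]]^T = 0.

v_1 = [[-1, 0, 0]]^T, v_2 = [[1, 1, 0]]^T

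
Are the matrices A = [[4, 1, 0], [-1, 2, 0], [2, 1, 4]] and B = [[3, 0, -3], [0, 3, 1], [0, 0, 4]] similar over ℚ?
Both have characteristic polynomial (x - 4)(x - 3)^2, but the minimal polynomial of A is (x - 4)(x - 3)^2 while the minimal polynomial of B is (x - 4)(x - 3). The minimal polynomial is a similarity invariant, so A and B are not similar.

No.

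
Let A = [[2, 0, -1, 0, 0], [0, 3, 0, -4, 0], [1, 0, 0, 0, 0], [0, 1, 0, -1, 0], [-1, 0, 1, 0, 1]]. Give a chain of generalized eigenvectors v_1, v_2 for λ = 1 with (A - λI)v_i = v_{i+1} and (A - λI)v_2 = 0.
v_1 = [[0, 1, 0, 0, 1]]^T, v_2 = [[0, 2, 0, 1, 0]]^T

We seek v_1 ∈ ker((A - I)^2) \ ker(A - I), then set v_{i+1} = (A - I) v_i.

One such chain is v_1 = [[0, 1, 0, 0, 1]]^T, v_2 = [[0, 2, 0, 1, 0]]^T. Check: (A - I) v_2 = [[0, 0, 0, 0, 0]]^T = 0.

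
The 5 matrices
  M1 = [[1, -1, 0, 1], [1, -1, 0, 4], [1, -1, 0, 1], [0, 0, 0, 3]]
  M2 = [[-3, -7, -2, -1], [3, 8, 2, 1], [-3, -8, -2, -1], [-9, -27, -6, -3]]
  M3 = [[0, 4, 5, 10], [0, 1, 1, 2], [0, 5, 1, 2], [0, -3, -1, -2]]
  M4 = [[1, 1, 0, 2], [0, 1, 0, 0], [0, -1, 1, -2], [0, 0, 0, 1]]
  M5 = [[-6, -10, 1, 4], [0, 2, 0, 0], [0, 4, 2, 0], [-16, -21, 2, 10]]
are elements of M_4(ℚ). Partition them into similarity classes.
4 classes: {M1}, {M2, M3}, {M4}, {M5}

Characteristic polynomials: χ_{M1} = x^3(x - 3), χ_{M2} = x^4, χ_{M3} = x^4, χ_{M4} = (x - 1)^4, χ_{M5} = (x - 2)^4.

{M1}: invariant factors x, x^2(x - 3).

{M2, M3}: invariant factors x, x^3.

{M4}: invariant factors x - 1, x - 1, (x - 1)^2.

{M5}: invariant factors (x - 2)^2, (x - 2)^2.

Matrices are similar if and only if their invariant-factor lists agree; the partition into similarity classes is {M1}, {M2, M3}, {M4}, {M5}.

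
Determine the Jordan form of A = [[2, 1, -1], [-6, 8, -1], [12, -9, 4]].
The characteristic polynomial is det(xI - A) = (x - 5)^2(x - 4), so the eigenvalues are 4 (algebraic multiplicity 1), 5 (algebraic multiplicity 2).

For λ = 4: algebraic multiplicity 1 gives one 1×1 block.

For λ = 5: rank(A - 5I) = 2, rank((A - 5I)^2) = 1. The eigenspace has dimension 3 - 2 = 1, so there is 1 Jordan block; the rank sequence gives block sizes [2].

Assembling the blocks gives the Jordan form J above.

J = [[4, 0, 0], [0, 5, 1], [0, 0, 5]]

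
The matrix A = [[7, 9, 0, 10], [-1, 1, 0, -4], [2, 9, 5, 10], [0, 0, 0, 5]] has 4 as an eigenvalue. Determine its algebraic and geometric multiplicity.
The characteristic polynomial is (x - 5)^2(x - 4)^2, so the factor x - 4 appears with exponent 2: the algebraic multiplicity is 2.

rank(A - 4I) = 3, so the eigenspace has dimension 4 - 3 = 1: the geometric multiplicity is 1.

Since 1 < 2, A is not diagonalizable.

algebraic multiplicity 2, geometric multiplicity 1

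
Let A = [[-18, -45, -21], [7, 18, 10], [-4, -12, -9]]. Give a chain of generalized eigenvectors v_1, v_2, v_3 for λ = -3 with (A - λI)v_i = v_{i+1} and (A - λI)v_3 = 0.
v_1 = [[7, -3, 1]]^T, v_2 = [[9, -4, 2]]^T, v_3 = [[3, -1, 0]]^T

We seek v_1 ∈ ker((A + 3I)^3) \ ker((A + 3I)^2), then set v_{i+1} = (A + 3I) v_i.

One such chain is v_1 = [[7, -3, 1]]^T, v_2 = [[9, -4, 2]]^T, v_3 = [[3, -1, 0]]^T. Check: (A + 3I) v_3 = [[0, 0, 0]]^T = 0.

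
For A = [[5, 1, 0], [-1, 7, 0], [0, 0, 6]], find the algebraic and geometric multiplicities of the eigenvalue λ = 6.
algebraic multiplicity 3, geometric multiplicity 2

The characteristic polynomial is (x - 6)^3, so the factor x - 6 appears with exponent 3: the algebraic multiplicity is 3.

rank(A - 6I) = 1, so the eigenspace has dimension 3 - 1 = 2: the geometric multiplicity is 2.

Since 2 < 3, A is not diagonalizable.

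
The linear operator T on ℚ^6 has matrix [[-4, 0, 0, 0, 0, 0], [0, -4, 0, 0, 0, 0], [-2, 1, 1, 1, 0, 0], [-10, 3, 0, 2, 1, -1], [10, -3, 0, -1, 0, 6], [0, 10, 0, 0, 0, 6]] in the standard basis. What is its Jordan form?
J = [[-4, 0, 0, 0, 0, 0], [0, -4, 0, 0, 0, 0], [0, 0, 1, 1, 0, 0], [0, 0, 0, 1, 1, 0], [0, 0, 0, 0, 1, 0], [0, 0, 0, 0, 0, 6]]

The characteristic polynomial is det(xI - A) = (x - 6)(x - 1)^3(x + 4)^2, so the eigenvalues are -4 (algebraic multiplicity 2), 1 (algebraic multiplicity 3), 6 (algebraic multiplicity 1).

For λ = -4: rank(A + 4I) = 4. The eigenspace has dimension 6 - 4 = 2, so there are 2 Jordan blocks; the rank sequence gives block sizes [1, 1].

For λ = 1: rank(A - I) = 5, rank((A - I)^2) = 4, rank((A - I)^3) = 3. The eigenspace has dimension 6 - 5 = 1, so there is 1 Jordan block; the rank sequence gives block sizes [3].

For λ = 6: algebraic multiplicity 1 gives one 1×1 block.

Assembling the blocks gives the Jordan form J above.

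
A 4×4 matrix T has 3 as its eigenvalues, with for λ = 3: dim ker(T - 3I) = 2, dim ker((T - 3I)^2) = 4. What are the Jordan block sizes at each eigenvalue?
λ = 3: successive nullity increments [2, 2] count blocks of size ≥ k; block sizes are [2, 2].

Jordan blocks: (3, 2), (3, 2)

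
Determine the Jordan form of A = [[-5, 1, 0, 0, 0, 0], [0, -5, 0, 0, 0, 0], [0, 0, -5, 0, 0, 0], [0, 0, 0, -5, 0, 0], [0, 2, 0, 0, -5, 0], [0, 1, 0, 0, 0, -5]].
J = [[-5, 1, 0, 0, 0, 0], [0, -5, 0, 0, 0, 0], [0, 0, -5, 0, 0, 0], [0, 0, 0, -5, 0, 0], [0, 0, 0, 0, -5, 0], [0, 0, 0, 0, 0, -5]]

The characteristic polynomial is det(xI - A) = (x + 5)^6, so the eigenvalues are -5 (algebraic multiplicity 6).

For λ = -5: rank(A + 5I) = 1, rank((A + 5I)^2) = 0. The eigenspace has dimension 6 - 1 = 5, so there are 5 Jordan blocks; the rank sequence gives block sizes [2, 1, 1, 1, 1].

Assembling the blocks gives the Jordan form J above.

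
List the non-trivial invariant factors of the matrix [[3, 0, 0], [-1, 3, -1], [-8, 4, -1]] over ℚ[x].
The Jordan structure of A has elementary divisors (x - 1)^2, (x - 3). Arranging the block sizes at each eigenvalue in decreasing order and taking row products gives the invariant factors.

Invariant factors (smallest first, each dividing the next): (x - 3)(x - 1)^2.

Check: the last factor (x - 3)(x - 1)^2 is the minimal polynomial, and the product (x - 3)(x - 1)^2 is the characteristic polynomial.

(x - 3)(x - 1)^2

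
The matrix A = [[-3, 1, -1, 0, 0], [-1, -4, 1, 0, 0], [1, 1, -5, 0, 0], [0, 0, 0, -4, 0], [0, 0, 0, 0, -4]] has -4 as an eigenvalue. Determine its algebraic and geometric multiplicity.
The characteristic polynomial is (x + 4)^5, so the factor x + 4 appears with exponent 5: the algebraic multiplicity is 5.

rank(A + 4I) = 2, so the eigenspace has dimension 5 - 2 = 3: the geometric multiplicity is 3.

Since 3 < 5, A is not diagonalizable.

algebraic multiplicity 5, geometric multiplicity 3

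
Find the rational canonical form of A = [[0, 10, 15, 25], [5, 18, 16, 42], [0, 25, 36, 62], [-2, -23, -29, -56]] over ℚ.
The invariant factors of A (the non-unit diagonal entries of the Smith normal form of xI - A over ℚ[x]) are (x - 1)^3(x + 5), each dividing the next. The characteristic polynomial is their product, (x - 1)^3(x + 5).

The rational canonical form is the block-diagonal matrix of companion matrices C(f_i):
R = [[0, 0, 0, 5], [1, 0, 0, -14], [0, 1, 0, 12], [0, 0, 1, -2]].

R = [[0, 0, 0, 5], [1, 0, 0, -14], [0, 1, 0, 12], [0, 0, 1, -2]]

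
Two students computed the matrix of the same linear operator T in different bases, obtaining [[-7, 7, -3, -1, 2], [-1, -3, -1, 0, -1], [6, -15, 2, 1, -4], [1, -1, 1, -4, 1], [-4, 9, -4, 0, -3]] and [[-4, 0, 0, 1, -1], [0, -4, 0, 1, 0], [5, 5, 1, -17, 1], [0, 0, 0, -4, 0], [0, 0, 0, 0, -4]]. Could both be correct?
Two matrices over a field are similar if and only if they have the same invariant factors.

Both A and B have characteristic polynomial (x - 1)(x + 4)^4 and minimal polynomial (x - 1)(x + 4)^2. Computing further, both have invariant factors (x + 4)^2, (x - 1)(x + 4)^2. Hence A and B are similar.

Yes.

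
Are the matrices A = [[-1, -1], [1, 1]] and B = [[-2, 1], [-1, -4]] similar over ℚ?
trace(A) = 0 but trace(B) = -6. The trace is a similarity invariant, so A and B are not similar.

No.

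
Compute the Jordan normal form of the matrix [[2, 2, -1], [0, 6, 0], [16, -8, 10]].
J = [[6, 1, 0], [0, 6, 0], [0, 0, 6]]

The characteristic polynomial is det(xI - A) = (x - 6)^3, so the eigenvalues are 6 (algebraic multiplicity 3).

For λ = 6: rank(A - 6I) = 1, rank((A - 6I)^2) = 0. The eigenspace has dimension 3 - 1 = 2, so there are 2 Jordan blocks; the rank sequence gives block sizes [2, 1].

Assembling the blocks gives the Jordan form J above.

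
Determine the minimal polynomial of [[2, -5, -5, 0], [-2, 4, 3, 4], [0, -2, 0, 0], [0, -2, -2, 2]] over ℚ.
m_A(x) = (x - 2)^3

The characteristic polynomial factors as (x - 2)^4. The minimal polynomial is ∏(x - λ)^{k_λ} where k_λ is the size of the largest Jordan block at λ.

For λ = 2: rank(A - 2I) = 2, and the largest Jordan block has size 3 (the smallest k with rank((A - 2I)^k) = rank((A - 2I)^(k+1))).

So m_A(x) = (x - 2)^3.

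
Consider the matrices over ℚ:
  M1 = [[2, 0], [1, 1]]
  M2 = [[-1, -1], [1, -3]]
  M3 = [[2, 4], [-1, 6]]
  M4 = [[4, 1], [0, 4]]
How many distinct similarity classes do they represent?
Characteristic polynomials: χ_{M1} = (x - 2)(x - 1), χ_{M2} = (x + 2)^2, χ_{M3} = (x - 4)^2, χ_{M4} = (x - 4)^2.

{M1}: invariant factors (x - 2)(x - 1).

{M2}: invariant factors (x + 2)^2.

{M3, M4}: invariant factors (x - 4)^2.

Matrices are similar if and only if their invariant-factor lists agree; the partition into similarity classes is {M1}, {M2}, {M3, M4}.

3 classes: {M1}, {M2}, {M3, M4}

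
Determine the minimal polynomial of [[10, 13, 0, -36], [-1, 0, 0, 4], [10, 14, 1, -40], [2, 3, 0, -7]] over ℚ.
The characteristic polynomial factors as (x - 1)^4. The minimal polynomial is ∏(x - λ)^{k_λ} where k_λ is the size of the largest Jordan block at λ.

For λ = 1: rank(A - I) = 2, and the largest Jordan block has size 3 (the smallest k with rank((A - I)^k) = rank((A - I)^(k+1))).

So m_A(x) = (x - 1)^3.

m_A(x) = (x - 1)^3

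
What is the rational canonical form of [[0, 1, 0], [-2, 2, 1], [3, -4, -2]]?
The invariant factors of A (the non-unit diagonal entries of the Smith normal form of xI - A over ℚ[x]) are x^3 + 2x + 1, each dividing the next. The characteristic polynomial is their product, x^3 + 2x + 1.

The rational canonical form is the block-diagonal matrix of companion matrices C(f_i):
R = [[0, 0, -1], [1, 0, -2], [0, 1, 0]].

Note the characteristic polynomial does not split into linear factors over ℚ, so A has no Jordan form over ℚ; the rational canonical form exists over any field.

R = [[0, 0, -1], [1, 0, -2], [0, 1, 0]]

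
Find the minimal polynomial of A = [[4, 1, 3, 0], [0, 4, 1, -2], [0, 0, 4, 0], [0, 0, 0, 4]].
m_A(x) = (x - 4)^3

The characteristic polynomial factors as (x - 4)^4. The minimal polynomial is ∏(x - λ)^{k_λ} where k_λ is the size of the largest Jordan block at λ.

For λ = 4: rank(A - 4I) = 2, and the largest Jordan block has size 3 (the smallest k with rank((A - 4I)^k) = rank((A - 4I)^(k+1))).

So m_A(x) = (x - 4)^3.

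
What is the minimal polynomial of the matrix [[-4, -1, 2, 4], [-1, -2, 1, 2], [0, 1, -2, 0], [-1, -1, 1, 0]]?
m_A(x) = (x + 2)^3

The characteristic polynomial factors as (x + 2)^4. The minimal polynomial is ∏(x - λ)^{k_λ} where k_λ is the size of the largest Jordan block at λ.

For λ = -2: rank(A + 2I) = 2, and the largest Jordan block has size 3 (the smallest k with rank((A + 2I)^k) = rank((A + 2I)^(k+1))).

So m_A(x) = (x + 2)^3.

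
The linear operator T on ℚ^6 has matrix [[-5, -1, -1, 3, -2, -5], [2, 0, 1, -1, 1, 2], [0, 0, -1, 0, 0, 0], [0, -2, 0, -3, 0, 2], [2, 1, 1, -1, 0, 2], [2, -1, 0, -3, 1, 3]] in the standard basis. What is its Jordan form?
J = [[-1, 1, 0, 0, 0, 0], [0, -1, 1, 0, 0, 0], [0, 0, -1, 0, 0, 0], [0, 0, 0, -1, 1, 0], [0, 0, 0, 0, -1, 0], [0, 0, 0, 0, 0, -1]]

The characteristic polynomial is det(xI - A) = (x + 1)^6, so the eigenvalues are -1 (algebraic multiplicity 6).

For λ = -1: rank(A + I) = 3, rank((A + I)^2) = 1, rank((A + I)^3) = 0. The eigenspace has dimension 6 - 3 = 3, so there are 3 Jordan blocks; the rank sequence gives block sizes [3, 2, 1].

Assembling the blocks gives the Jordan form J above.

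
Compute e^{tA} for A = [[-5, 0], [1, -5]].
e^{tA} = [[e^{-5*t}, 0], [t*e^{-5*t}, e^{-5*t}]]

A has Jordan form J = [[-5, 1], [0, -5]] with A = PJP^{-1}, so e^{tA} = P e^{tJ} P^{-1}.

For a Jordan block J_k(λ), e^{tJ_k(λ)} = e^{λt} · (I + tN + t^2 N^2/2! + ... + t^{k-1} N^{k-1}/(k-1)!) where N is the nilpotent superdiagonal part.

Assembling the blocks and conjugating back gives the entries of e^{tA} as shown above.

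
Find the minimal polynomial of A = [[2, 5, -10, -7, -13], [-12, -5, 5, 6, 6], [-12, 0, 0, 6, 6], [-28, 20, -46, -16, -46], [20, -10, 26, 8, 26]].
The characteristic polynomial factors as x^2(x - 6)^2(x + 5). The minimal polynomial is ∏(x - λ)^{k_λ} where k_λ is the size of the largest Jordan block at λ.

For λ = -5: rank(A + 5I) = 4, and the largest Jordan block has size 1 (the smallest k with rank((A + 5I)^k) = rank((A + 5I)^(k+1))).
For λ = 0: rank(A) = 4, and the largest Jordan block has size 2 (the smallest k with rank(A^k) = rank(A^(k+1))).
For λ = 6: rank(A - 6I) = 3, and the largest Jordan block has size 1 (the smallest k with rank((A - 6I)^k) = rank((A - 6I)^(k+1))).

So m_A(x) = x^2(x - 6)(x + 5).

m_A(x) = x^2(x - 6)(x + 5)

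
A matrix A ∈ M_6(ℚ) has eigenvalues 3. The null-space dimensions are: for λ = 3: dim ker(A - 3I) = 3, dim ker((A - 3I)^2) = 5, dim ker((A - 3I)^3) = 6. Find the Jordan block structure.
λ = 3: successive nullity increments [3, 2, 1] count blocks of size ≥ k; block sizes are [3, 2, 1].

Jordan blocks: (3, 3), (3, 2), (3, 1)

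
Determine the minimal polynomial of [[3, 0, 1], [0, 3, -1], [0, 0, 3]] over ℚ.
m_A(x) = (x - 3)^2

The characteristic polynomial factors as (x - 3)^3. The minimal polynomial is ∏(x - λ)^{k_λ} where k_λ is the size of the largest Jordan block at λ.

For λ = 3: rank(A - 3I) = 1, and the largest Jordan block has size 2 (the smallest k with rank((A - 3I)^k) = rank((A - 3I)^(k+1))).

So m_A(x) = (x - 3)^2.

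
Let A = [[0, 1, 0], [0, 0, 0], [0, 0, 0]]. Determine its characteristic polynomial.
χ_A(x) = x^3

xI - A = [[x, -1, 0], [0, x, 0], [0, 0, x]].

Expanding det(xI - A) along the first row:
det(xI - A) = + (x)·det([[x, 0], [0, x]]) - (-1)·det([[0, 0], [0, x]]) + (0)·det([[0, x], [0, 0]]).

Evaluating gives χ_A(x) = x^3.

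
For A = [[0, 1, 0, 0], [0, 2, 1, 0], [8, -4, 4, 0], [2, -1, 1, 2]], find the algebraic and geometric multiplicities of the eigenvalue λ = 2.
algebraic multiplicity 4, geometric multiplicity 2

The characteristic polynomial is (x - 2)^4, so the factor x - 2 appears with exponent 4: the algebraic multiplicity is 4.

rank(A - 2I) = 2, so the eigenspace has dimension 4 - 2 = 2: the geometric multiplicity is 2.

Since 2 < 4, A is not diagonalizable.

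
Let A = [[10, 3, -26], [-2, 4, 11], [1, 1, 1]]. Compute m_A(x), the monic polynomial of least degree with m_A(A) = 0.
m_A(x) = (x - 5)^3

The characteristic polynomial factors as (x - 5)^3. The minimal polynomial is ∏(x - λ)^{k_λ} where k_λ is the size of the largest Jordan block at λ.

For λ = 5: rank(A - 5I) = 2, and the largest Jordan block has size 3 (the smallest k with rank((A - 5I)^k) = rank((A - 5I)^(k+1))).

So m_A(x) = (x - 5)^3.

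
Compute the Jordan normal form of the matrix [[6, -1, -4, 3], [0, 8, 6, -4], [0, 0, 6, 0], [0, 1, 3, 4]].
J = [[6, 1, 0, 0], [0, 6, 1, 0], [0, 0, 6, 0], [0, 0, 0, 6]]

The characteristic polynomial is det(xI - A) = (x - 6)^4, so the eigenvalues are 6 (algebraic multiplicity 4).

For λ = 6: rank(A - 6I) = 2, rank((A - 6I)^2) = 1, rank((A - 6I)^3) = 0. The eigenspace has dimension 4 - 2 = 2, so there are 2 Jordan blocks; the rank sequence gives block sizes [3, 1].

Assembling the blocks gives the Jordan form J above.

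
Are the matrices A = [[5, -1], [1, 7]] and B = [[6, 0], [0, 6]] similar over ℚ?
Both have characteristic polynomial (x - 6)^2, but the minimal polynomial of A is (x - 6)^2 while the minimal polynomial of B is x - 6. The minimal polynomial is a similarity invariant, so A and B are not similar.

No.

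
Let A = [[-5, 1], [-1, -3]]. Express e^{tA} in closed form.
e^{tA} = [[(1 - t)*e^{-4*t}, t*e^{-4*t}], [-t*e^{-4*t}, (t + 1)*e^{-4*t}]]

A has Jordan form J = [[-4, 1], [0, -4]] with A = PJP^{-1}, so e^{tA} = P e^{tJ} P^{-1}.

For a Jordan block J_k(λ), e^{tJ_k(λ)} = e^{λt} · (I + tN + t^2 N^2/2! + ... + t^{k-1} N^{k-1}/(k-1)!) where N is the nilpotent superdiagonal part.

Assembling the blocks and conjugating back gives the entries of e^{tA} as shown above.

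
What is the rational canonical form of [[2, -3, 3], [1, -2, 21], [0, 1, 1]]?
R = [[0, 0, -40], [1, 0, 22], [0, 1, 1]]

The invariant factors of A (the non-unit diagonal entries of the Smith normal form of xI - A over ℚ[x]) are (x - 4)(x - 2)(x + 5), each dividing the next. The characteristic polynomial is their product, (x - 4)(x - 2)(x + 5).

The rational canonical form is the block-diagonal matrix of companion matrices C(f_i):
R = [[0, 0, -40], [1, 0, 22], [0, 1, 1]].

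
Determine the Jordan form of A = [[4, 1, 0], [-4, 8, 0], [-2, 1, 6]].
J = [[6, 1, 0], [0, 6, 0], [0, 0, 6]]

The characteristic polynomial is det(xI - A) = (x - 6)^3, so the eigenvalues are 6 (algebraic multiplicity 3).

For λ = 6: rank(A - 6I) = 1, rank((A - 6I)^2) = 0. The eigenspace has dimension 3 - 1 = 2, so there are 2 Jordan blocks; the rank sequence gives block sizes [2, 1].

Assembling the blocks gives the Jordan form J above.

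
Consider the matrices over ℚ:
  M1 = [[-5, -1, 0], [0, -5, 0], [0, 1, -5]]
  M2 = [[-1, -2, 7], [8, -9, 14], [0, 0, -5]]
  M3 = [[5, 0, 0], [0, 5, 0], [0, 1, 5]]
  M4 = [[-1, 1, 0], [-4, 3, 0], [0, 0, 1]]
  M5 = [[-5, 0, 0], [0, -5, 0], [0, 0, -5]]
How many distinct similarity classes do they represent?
Characteristic polynomials: χ_{M1} = (x + 5)^3, χ_{M2} = (x + 5)^3, χ_{M3} = (x - 5)^3, χ_{M4} = (x - 1)^3, χ_{M5} = (x + 5)^3.

{M1, M2}: invariant factors x + 5, (x + 5)^2.

{M3}: invariant factors x - 5, (x - 5)^2.

{M4}: invariant factors x - 1, (x - 1)^2.

{M5}: invariant factors x + 5, x + 5, x + 5.

Matrices are similar if and only if their invariant-factor lists agree; the partition into similarity classes is {M1, M2}, {M3}, {M4}, {M5}.

4 classes: {M1, M2}, {M3}, {M4}, {M5}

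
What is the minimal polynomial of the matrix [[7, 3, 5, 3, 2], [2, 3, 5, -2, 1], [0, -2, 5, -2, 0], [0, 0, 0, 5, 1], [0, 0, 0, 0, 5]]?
m_A(x) = (x - 5)^3

The characteristic polynomial factors as (x - 5)^5. The minimal polynomial is ∏(x - λ)^{k_λ} where k_λ is the size of the largest Jordan block at λ.

For λ = 5: rank(A - 5I) = 3, and the largest Jordan block has size 3 (the smallest k with rank((A - 5I)^k) = rank((A - 5I)^(k+1))).

So m_A(x) = (x - 5)^3.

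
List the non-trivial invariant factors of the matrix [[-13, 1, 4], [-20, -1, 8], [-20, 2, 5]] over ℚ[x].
The Jordan structure of A has elementary divisors (x + 3)^2, (x + 3). Arranging the block sizes at each eigenvalue in decreasing order and taking row products gives the invariant factors.

Invariant factors (smallest first, each dividing the next): x + 3, (x + 3)^2.

Check: the last factor (x + 3)^2 is the minimal polynomial, and the product (x + 3)^3 is the characteristic polynomial.

x + 3, (x + 3)^2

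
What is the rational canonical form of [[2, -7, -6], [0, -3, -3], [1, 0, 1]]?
The invariant factors of A (the non-unit diagonal entries of the Smith normal form of xI - A over ℚ[x]) are x^3 - x + 3, each dividing the next. The characteristic polynomial is their product, x^3 - x + 3.

The rational canonical form is the block-diagonal matrix of companion matrices C(f_i):
R = [[0, 0, -3], [1, 0, 1], [0, 1, 0]].

Note the characteristic polynomial does not split into linear factors over ℚ, so A has no Jordan form over ℚ; the rational canonical form exists over any field.

R = [[0, 0, -3], [1, 0, 1], [0, 1, 0]]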